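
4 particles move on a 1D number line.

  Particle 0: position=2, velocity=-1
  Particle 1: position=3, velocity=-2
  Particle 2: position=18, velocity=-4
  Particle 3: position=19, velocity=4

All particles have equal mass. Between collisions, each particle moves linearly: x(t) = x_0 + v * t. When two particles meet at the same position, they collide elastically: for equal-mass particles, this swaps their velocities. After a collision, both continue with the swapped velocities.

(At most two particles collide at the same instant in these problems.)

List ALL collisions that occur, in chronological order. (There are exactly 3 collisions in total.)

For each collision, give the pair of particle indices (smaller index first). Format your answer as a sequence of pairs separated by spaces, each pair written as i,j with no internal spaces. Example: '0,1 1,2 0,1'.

Answer: 0,1 1,2 0,1

Derivation:
Collision at t=1: particles 0 and 1 swap velocities; positions: p0=1 p1=1 p2=14 p3=23; velocities now: v0=-2 v1=-1 v2=-4 v3=4
Collision at t=16/3: particles 1 and 2 swap velocities; positions: p0=-23/3 p1=-10/3 p2=-10/3 p3=121/3; velocities now: v0=-2 v1=-4 v2=-1 v3=4
Collision at t=15/2: particles 0 and 1 swap velocities; positions: p0=-12 p1=-12 p2=-11/2 p3=49; velocities now: v0=-4 v1=-2 v2=-1 v3=4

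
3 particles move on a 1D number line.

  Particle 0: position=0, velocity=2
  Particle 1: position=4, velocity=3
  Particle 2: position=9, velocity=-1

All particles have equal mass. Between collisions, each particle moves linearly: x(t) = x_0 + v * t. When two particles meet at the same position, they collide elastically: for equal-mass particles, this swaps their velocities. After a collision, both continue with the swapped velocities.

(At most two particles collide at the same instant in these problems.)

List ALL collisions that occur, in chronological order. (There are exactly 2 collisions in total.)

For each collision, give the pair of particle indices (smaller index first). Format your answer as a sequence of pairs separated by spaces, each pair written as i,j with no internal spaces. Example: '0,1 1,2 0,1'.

Collision at t=5/4: particles 1 and 2 swap velocities; positions: p0=5/2 p1=31/4 p2=31/4; velocities now: v0=2 v1=-1 v2=3
Collision at t=3: particles 0 and 1 swap velocities; positions: p0=6 p1=6 p2=13; velocities now: v0=-1 v1=2 v2=3

Answer: 1,2 0,1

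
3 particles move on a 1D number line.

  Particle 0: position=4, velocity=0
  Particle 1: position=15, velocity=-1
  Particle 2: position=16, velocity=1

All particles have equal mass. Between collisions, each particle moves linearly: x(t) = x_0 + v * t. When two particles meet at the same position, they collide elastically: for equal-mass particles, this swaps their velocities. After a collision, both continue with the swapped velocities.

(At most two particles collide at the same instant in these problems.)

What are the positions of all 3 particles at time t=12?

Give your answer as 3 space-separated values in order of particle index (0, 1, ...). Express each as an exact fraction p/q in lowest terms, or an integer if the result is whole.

Collision at t=11: particles 0 and 1 swap velocities; positions: p0=4 p1=4 p2=27; velocities now: v0=-1 v1=0 v2=1
Advance to t=12 (no further collisions before then); velocities: v0=-1 v1=0 v2=1; positions = 3 4 28

Answer: 3 4 28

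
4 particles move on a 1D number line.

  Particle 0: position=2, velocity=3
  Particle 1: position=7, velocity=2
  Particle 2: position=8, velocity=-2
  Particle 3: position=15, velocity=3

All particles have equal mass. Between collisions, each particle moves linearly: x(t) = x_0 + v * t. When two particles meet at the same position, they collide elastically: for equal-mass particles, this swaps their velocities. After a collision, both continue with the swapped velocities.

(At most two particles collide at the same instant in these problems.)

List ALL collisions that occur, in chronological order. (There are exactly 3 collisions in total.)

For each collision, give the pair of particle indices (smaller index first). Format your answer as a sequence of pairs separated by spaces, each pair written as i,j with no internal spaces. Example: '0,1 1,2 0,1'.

Answer: 1,2 0,1 1,2

Derivation:
Collision at t=1/4: particles 1 and 2 swap velocities; positions: p0=11/4 p1=15/2 p2=15/2 p3=63/4; velocities now: v0=3 v1=-2 v2=2 v3=3
Collision at t=6/5: particles 0 and 1 swap velocities; positions: p0=28/5 p1=28/5 p2=47/5 p3=93/5; velocities now: v0=-2 v1=3 v2=2 v3=3
Collision at t=5: particles 1 and 2 swap velocities; positions: p0=-2 p1=17 p2=17 p3=30; velocities now: v0=-2 v1=2 v2=3 v3=3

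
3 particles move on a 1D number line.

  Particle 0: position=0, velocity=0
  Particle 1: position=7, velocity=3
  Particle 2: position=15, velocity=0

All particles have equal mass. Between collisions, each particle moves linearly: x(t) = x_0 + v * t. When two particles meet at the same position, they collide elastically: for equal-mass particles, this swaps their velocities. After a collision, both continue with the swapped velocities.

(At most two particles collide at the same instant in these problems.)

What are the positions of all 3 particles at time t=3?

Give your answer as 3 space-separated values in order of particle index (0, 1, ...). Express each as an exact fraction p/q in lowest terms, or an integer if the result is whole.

Answer: 0 15 16

Derivation:
Collision at t=8/3: particles 1 and 2 swap velocities; positions: p0=0 p1=15 p2=15; velocities now: v0=0 v1=0 v2=3
Advance to t=3 (no further collisions before then); velocities: v0=0 v1=0 v2=3; positions = 0 15 16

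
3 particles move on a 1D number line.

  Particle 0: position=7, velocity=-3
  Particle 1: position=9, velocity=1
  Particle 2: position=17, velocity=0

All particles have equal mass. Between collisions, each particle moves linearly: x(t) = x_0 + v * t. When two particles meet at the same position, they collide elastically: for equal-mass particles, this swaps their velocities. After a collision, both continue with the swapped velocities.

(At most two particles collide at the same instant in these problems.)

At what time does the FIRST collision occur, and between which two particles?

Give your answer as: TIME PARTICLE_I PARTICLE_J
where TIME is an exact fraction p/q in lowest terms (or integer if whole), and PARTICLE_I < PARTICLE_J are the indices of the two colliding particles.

Answer: 8 1 2

Derivation:
Pair (0,1): pos 7,9 vel -3,1 -> not approaching (rel speed -4 <= 0)
Pair (1,2): pos 9,17 vel 1,0 -> gap=8, closing at 1/unit, collide at t=8
Earliest collision: t=8 between 1 and 2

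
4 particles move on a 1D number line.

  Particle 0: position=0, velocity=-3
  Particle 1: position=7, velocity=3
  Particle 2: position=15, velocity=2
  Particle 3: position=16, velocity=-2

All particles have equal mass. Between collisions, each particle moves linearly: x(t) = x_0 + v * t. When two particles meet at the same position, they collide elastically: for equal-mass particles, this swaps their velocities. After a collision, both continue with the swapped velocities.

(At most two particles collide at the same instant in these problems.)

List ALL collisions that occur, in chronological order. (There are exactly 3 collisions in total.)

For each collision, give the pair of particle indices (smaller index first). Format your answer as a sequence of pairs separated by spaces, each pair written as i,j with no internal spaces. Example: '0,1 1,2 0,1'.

Answer: 2,3 1,2 2,3

Derivation:
Collision at t=1/4: particles 2 and 3 swap velocities; positions: p0=-3/4 p1=31/4 p2=31/2 p3=31/2; velocities now: v0=-3 v1=3 v2=-2 v3=2
Collision at t=9/5: particles 1 and 2 swap velocities; positions: p0=-27/5 p1=62/5 p2=62/5 p3=93/5; velocities now: v0=-3 v1=-2 v2=3 v3=2
Collision at t=8: particles 2 and 3 swap velocities; positions: p0=-24 p1=0 p2=31 p3=31; velocities now: v0=-3 v1=-2 v2=2 v3=3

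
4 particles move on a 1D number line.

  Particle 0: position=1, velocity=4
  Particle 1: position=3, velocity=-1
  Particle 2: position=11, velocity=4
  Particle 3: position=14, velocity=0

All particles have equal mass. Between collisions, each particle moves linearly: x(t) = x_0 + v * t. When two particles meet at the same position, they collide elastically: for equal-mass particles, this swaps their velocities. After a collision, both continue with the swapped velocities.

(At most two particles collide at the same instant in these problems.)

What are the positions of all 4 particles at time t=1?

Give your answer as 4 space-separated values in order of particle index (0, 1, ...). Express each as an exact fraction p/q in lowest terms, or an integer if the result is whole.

Collision at t=2/5: particles 0 and 1 swap velocities; positions: p0=13/5 p1=13/5 p2=63/5 p3=14; velocities now: v0=-1 v1=4 v2=4 v3=0
Collision at t=3/4: particles 2 and 3 swap velocities; positions: p0=9/4 p1=4 p2=14 p3=14; velocities now: v0=-1 v1=4 v2=0 v3=4
Advance to t=1 (no further collisions before then); velocities: v0=-1 v1=4 v2=0 v3=4; positions = 2 5 14 15

Answer: 2 5 14 15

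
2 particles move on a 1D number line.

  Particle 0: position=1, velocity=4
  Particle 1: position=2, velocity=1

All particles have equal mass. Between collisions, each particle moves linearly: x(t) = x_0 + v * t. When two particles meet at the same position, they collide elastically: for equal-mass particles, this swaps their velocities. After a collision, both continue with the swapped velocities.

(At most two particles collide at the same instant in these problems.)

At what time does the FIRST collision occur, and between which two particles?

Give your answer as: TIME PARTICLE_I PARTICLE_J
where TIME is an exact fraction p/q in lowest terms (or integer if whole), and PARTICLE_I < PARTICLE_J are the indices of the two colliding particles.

Pair (0,1): pos 1,2 vel 4,1 -> gap=1, closing at 3/unit, collide at t=1/3
Earliest collision: t=1/3 between 0 and 1

Answer: 1/3 0 1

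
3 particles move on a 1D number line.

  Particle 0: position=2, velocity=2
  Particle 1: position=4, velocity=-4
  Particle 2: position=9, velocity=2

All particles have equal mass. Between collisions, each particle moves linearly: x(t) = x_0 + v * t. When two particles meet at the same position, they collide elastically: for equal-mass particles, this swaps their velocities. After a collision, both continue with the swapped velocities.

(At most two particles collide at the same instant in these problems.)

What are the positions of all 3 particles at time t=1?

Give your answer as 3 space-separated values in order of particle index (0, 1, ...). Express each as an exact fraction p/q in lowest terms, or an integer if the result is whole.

Collision at t=1/3: particles 0 and 1 swap velocities; positions: p0=8/3 p1=8/3 p2=29/3; velocities now: v0=-4 v1=2 v2=2
Advance to t=1 (no further collisions before then); velocities: v0=-4 v1=2 v2=2; positions = 0 4 11

Answer: 0 4 11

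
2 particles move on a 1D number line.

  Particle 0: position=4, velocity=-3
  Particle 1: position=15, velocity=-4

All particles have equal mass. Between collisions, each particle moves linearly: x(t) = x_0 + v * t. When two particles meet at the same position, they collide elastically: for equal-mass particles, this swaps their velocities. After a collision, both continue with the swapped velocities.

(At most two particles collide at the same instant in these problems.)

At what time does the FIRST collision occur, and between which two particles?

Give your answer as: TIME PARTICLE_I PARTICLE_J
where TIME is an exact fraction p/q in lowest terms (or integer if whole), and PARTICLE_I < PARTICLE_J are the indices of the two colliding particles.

Answer: 11 0 1

Derivation:
Pair (0,1): pos 4,15 vel -3,-4 -> gap=11, closing at 1/unit, collide at t=11
Earliest collision: t=11 between 0 and 1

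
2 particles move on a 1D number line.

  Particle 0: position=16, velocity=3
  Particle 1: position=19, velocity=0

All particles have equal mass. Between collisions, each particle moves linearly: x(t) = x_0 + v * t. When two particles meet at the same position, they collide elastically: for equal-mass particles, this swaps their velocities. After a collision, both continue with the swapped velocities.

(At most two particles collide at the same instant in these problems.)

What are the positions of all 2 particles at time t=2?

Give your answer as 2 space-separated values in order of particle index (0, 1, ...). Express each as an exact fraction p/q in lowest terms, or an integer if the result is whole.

Collision at t=1: particles 0 and 1 swap velocities; positions: p0=19 p1=19; velocities now: v0=0 v1=3
Advance to t=2 (no further collisions before then); velocities: v0=0 v1=3; positions = 19 22

Answer: 19 22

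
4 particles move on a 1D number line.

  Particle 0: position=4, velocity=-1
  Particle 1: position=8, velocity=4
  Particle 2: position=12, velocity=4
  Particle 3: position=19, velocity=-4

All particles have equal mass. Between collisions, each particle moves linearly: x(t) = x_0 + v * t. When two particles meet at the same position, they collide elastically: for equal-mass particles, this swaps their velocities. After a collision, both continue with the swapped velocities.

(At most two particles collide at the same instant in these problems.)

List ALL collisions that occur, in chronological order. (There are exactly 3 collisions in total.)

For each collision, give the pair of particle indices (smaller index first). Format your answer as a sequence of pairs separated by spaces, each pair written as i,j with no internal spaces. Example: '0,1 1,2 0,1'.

Answer: 2,3 1,2 0,1

Derivation:
Collision at t=7/8: particles 2 and 3 swap velocities; positions: p0=25/8 p1=23/2 p2=31/2 p3=31/2; velocities now: v0=-1 v1=4 v2=-4 v3=4
Collision at t=11/8: particles 1 and 2 swap velocities; positions: p0=21/8 p1=27/2 p2=27/2 p3=35/2; velocities now: v0=-1 v1=-4 v2=4 v3=4
Collision at t=5: particles 0 and 1 swap velocities; positions: p0=-1 p1=-1 p2=28 p3=32; velocities now: v0=-4 v1=-1 v2=4 v3=4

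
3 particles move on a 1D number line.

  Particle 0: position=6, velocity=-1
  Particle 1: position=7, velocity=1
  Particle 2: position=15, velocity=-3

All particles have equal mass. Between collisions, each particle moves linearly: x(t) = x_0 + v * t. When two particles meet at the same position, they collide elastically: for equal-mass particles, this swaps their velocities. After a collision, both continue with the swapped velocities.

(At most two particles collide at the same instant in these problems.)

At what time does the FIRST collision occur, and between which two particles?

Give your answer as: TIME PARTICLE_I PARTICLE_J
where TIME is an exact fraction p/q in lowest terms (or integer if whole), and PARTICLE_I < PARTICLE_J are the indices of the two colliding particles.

Pair (0,1): pos 6,7 vel -1,1 -> not approaching (rel speed -2 <= 0)
Pair (1,2): pos 7,15 vel 1,-3 -> gap=8, closing at 4/unit, collide at t=2
Earliest collision: t=2 between 1 and 2

Answer: 2 1 2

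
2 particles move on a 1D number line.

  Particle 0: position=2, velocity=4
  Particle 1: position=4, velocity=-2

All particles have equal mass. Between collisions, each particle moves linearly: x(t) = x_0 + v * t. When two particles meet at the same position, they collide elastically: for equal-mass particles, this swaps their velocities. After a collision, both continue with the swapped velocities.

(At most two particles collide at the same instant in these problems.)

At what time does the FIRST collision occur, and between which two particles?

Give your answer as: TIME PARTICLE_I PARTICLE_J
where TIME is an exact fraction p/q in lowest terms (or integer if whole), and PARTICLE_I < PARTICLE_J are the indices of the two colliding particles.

Answer: 1/3 0 1

Derivation:
Pair (0,1): pos 2,4 vel 4,-2 -> gap=2, closing at 6/unit, collide at t=1/3
Earliest collision: t=1/3 between 0 and 1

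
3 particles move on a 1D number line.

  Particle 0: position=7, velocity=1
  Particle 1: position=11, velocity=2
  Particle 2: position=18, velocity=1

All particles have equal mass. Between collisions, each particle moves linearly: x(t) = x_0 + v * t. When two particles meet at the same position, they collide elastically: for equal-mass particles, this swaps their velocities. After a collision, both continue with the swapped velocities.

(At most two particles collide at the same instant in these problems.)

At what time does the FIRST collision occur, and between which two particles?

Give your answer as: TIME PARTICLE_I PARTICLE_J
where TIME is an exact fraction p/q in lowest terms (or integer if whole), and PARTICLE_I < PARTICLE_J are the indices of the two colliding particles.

Pair (0,1): pos 7,11 vel 1,2 -> not approaching (rel speed -1 <= 0)
Pair (1,2): pos 11,18 vel 2,1 -> gap=7, closing at 1/unit, collide at t=7
Earliest collision: t=7 between 1 and 2

Answer: 7 1 2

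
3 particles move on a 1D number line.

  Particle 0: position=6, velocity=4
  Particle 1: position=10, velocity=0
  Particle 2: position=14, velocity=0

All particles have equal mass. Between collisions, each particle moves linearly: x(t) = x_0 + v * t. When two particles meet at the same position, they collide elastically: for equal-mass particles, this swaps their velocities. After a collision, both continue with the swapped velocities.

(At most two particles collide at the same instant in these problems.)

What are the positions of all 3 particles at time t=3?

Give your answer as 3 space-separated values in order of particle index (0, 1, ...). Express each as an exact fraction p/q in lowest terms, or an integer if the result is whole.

Answer: 10 14 18

Derivation:
Collision at t=1: particles 0 and 1 swap velocities; positions: p0=10 p1=10 p2=14; velocities now: v0=0 v1=4 v2=0
Collision at t=2: particles 1 and 2 swap velocities; positions: p0=10 p1=14 p2=14; velocities now: v0=0 v1=0 v2=4
Advance to t=3 (no further collisions before then); velocities: v0=0 v1=0 v2=4; positions = 10 14 18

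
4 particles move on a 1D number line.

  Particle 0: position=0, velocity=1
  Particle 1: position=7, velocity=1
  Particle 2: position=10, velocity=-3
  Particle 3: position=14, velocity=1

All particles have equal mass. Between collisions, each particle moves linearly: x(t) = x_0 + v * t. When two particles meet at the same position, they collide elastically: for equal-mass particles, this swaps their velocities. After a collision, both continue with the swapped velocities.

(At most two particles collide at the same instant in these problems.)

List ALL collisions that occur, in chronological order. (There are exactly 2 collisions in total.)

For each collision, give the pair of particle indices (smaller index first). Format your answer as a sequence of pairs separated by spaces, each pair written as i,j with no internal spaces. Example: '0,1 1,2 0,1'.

Collision at t=3/4: particles 1 and 2 swap velocities; positions: p0=3/4 p1=31/4 p2=31/4 p3=59/4; velocities now: v0=1 v1=-3 v2=1 v3=1
Collision at t=5/2: particles 0 and 1 swap velocities; positions: p0=5/2 p1=5/2 p2=19/2 p3=33/2; velocities now: v0=-3 v1=1 v2=1 v3=1

Answer: 1,2 0,1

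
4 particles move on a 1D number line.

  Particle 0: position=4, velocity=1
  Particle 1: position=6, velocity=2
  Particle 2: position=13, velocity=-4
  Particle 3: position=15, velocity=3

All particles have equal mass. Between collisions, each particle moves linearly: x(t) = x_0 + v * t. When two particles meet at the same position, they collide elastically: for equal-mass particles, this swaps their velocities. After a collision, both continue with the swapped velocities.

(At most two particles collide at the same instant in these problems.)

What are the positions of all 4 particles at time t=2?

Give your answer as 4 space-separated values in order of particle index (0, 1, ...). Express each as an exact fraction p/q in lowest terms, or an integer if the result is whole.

Answer: 5 6 10 21

Derivation:
Collision at t=7/6: particles 1 and 2 swap velocities; positions: p0=31/6 p1=25/3 p2=25/3 p3=37/2; velocities now: v0=1 v1=-4 v2=2 v3=3
Collision at t=9/5: particles 0 and 1 swap velocities; positions: p0=29/5 p1=29/5 p2=48/5 p3=102/5; velocities now: v0=-4 v1=1 v2=2 v3=3
Advance to t=2 (no further collisions before then); velocities: v0=-4 v1=1 v2=2 v3=3; positions = 5 6 10 21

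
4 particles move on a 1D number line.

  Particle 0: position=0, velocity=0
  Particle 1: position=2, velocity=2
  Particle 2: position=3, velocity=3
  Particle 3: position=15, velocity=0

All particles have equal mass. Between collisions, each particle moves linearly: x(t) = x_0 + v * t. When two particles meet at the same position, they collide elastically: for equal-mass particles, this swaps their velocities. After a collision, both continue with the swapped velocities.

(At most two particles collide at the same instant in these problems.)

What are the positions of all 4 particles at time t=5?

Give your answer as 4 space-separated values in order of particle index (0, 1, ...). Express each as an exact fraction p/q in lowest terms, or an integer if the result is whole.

Answer: 0 12 15 18

Derivation:
Collision at t=4: particles 2 and 3 swap velocities; positions: p0=0 p1=10 p2=15 p3=15; velocities now: v0=0 v1=2 v2=0 v3=3
Advance to t=5 (no further collisions before then); velocities: v0=0 v1=2 v2=0 v3=3; positions = 0 12 15 18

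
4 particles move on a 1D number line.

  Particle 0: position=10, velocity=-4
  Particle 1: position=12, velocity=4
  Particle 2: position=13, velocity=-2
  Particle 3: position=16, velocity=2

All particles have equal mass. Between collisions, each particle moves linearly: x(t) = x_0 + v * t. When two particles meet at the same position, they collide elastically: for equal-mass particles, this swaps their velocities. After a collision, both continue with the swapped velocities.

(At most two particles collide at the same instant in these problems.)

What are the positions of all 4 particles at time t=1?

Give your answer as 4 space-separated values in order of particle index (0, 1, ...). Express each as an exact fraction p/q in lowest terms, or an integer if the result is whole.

Answer: 6 11 16 18

Derivation:
Collision at t=1/6: particles 1 and 2 swap velocities; positions: p0=28/3 p1=38/3 p2=38/3 p3=49/3; velocities now: v0=-4 v1=-2 v2=4 v3=2
Advance to t=1 (no further collisions before then); velocities: v0=-4 v1=-2 v2=4 v3=2; positions = 6 11 16 18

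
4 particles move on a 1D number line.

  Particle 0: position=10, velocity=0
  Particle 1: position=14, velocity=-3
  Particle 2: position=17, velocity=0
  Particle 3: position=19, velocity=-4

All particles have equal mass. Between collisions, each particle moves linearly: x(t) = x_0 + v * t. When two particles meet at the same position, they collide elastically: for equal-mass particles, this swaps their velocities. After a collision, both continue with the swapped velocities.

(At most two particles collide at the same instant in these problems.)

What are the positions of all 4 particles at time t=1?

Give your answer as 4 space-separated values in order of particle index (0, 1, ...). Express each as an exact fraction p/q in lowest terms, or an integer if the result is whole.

Answer: 10 11 15 17

Derivation:
Collision at t=1/2: particles 2 and 3 swap velocities; positions: p0=10 p1=25/2 p2=17 p3=17; velocities now: v0=0 v1=-3 v2=-4 v3=0
Advance to t=1 (no further collisions before then); velocities: v0=0 v1=-3 v2=-4 v3=0; positions = 10 11 15 17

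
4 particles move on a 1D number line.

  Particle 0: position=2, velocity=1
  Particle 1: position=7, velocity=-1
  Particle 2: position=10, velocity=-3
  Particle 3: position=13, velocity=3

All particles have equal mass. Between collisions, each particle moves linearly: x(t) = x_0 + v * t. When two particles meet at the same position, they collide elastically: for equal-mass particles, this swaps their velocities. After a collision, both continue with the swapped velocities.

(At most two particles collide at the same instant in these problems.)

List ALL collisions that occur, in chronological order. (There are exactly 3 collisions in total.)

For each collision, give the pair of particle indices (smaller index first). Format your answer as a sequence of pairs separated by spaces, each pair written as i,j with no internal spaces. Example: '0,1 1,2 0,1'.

Answer: 1,2 0,1 1,2

Derivation:
Collision at t=3/2: particles 1 and 2 swap velocities; positions: p0=7/2 p1=11/2 p2=11/2 p3=35/2; velocities now: v0=1 v1=-3 v2=-1 v3=3
Collision at t=2: particles 0 and 1 swap velocities; positions: p0=4 p1=4 p2=5 p3=19; velocities now: v0=-3 v1=1 v2=-1 v3=3
Collision at t=5/2: particles 1 and 2 swap velocities; positions: p0=5/2 p1=9/2 p2=9/2 p3=41/2; velocities now: v0=-3 v1=-1 v2=1 v3=3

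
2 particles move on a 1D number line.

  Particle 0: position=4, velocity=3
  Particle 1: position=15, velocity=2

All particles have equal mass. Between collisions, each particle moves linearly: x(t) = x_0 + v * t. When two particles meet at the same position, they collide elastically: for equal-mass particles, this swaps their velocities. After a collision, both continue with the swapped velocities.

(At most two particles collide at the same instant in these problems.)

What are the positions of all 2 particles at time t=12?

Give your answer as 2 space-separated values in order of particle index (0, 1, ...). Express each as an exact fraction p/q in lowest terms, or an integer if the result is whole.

Answer: 39 40

Derivation:
Collision at t=11: particles 0 and 1 swap velocities; positions: p0=37 p1=37; velocities now: v0=2 v1=3
Advance to t=12 (no further collisions before then); velocities: v0=2 v1=3; positions = 39 40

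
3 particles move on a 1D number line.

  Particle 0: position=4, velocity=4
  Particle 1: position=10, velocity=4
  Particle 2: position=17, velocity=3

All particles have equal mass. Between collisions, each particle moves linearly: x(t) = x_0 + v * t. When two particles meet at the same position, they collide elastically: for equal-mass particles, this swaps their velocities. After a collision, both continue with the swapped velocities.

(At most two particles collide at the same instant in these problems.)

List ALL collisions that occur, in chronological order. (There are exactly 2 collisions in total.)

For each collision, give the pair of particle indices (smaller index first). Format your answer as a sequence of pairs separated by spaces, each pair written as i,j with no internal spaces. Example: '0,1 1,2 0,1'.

Collision at t=7: particles 1 and 2 swap velocities; positions: p0=32 p1=38 p2=38; velocities now: v0=4 v1=3 v2=4
Collision at t=13: particles 0 and 1 swap velocities; positions: p0=56 p1=56 p2=62; velocities now: v0=3 v1=4 v2=4

Answer: 1,2 0,1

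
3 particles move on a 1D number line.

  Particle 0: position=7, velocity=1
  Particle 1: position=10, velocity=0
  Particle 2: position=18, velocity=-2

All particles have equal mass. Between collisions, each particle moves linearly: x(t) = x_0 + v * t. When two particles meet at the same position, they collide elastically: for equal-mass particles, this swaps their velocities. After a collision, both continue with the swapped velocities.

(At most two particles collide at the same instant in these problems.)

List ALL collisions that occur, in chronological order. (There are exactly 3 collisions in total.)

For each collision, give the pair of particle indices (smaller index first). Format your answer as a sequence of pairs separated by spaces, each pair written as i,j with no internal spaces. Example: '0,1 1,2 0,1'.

Collision at t=3: particles 0 and 1 swap velocities; positions: p0=10 p1=10 p2=12; velocities now: v0=0 v1=1 v2=-2
Collision at t=11/3: particles 1 and 2 swap velocities; positions: p0=10 p1=32/3 p2=32/3; velocities now: v0=0 v1=-2 v2=1
Collision at t=4: particles 0 and 1 swap velocities; positions: p0=10 p1=10 p2=11; velocities now: v0=-2 v1=0 v2=1

Answer: 0,1 1,2 0,1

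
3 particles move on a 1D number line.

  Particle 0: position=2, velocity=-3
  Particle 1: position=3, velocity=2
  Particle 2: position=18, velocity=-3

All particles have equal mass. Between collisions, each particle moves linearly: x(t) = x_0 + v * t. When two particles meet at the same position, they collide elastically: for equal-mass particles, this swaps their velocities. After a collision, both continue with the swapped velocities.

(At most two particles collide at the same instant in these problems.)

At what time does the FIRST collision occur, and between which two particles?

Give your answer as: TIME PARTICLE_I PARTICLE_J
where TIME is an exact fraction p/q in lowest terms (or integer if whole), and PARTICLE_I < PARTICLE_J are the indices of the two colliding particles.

Pair (0,1): pos 2,3 vel -3,2 -> not approaching (rel speed -5 <= 0)
Pair (1,2): pos 3,18 vel 2,-3 -> gap=15, closing at 5/unit, collide at t=3
Earliest collision: t=3 between 1 and 2

Answer: 3 1 2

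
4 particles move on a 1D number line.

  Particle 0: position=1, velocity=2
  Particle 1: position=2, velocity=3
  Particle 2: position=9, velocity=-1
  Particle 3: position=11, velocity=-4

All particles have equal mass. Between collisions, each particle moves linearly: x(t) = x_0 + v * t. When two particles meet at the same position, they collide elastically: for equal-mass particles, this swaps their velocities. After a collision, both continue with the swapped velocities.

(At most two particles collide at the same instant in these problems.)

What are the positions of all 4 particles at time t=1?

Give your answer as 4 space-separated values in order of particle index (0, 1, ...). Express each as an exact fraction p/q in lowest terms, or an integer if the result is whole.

Collision at t=2/3: particles 2 and 3 swap velocities; positions: p0=7/3 p1=4 p2=25/3 p3=25/3; velocities now: v0=2 v1=3 v2=-4 v3=-1
Advance to t=1 (no further collisions before then); velocities: v0=2 v1=3 v2=-4 v3=-1; positions = 3 5 7 8

Answer: 3 5 7 8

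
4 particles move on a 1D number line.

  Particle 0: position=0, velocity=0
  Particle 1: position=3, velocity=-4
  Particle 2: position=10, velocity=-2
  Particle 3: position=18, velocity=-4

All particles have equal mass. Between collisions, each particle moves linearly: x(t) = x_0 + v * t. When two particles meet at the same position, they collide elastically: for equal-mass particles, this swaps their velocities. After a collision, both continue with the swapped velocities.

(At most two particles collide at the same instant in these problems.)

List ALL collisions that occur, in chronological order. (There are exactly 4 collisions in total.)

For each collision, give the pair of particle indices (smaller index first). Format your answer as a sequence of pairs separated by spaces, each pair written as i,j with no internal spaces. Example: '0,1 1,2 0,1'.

Collision at t=3/4: particles 0 and 1 swap velocities; positions: p0=0 p1=0 p2=17/2 p3=15; velocities now: v0=-4 v1=0 v2=-2 v3=-4
Collision at t=4: particles 2 and 3 swap velocities; positions: p0=-13 p1=0 p2=2 p3=2; velocities now: v0=-4 v1=0 v2=-4 v3=-2
Collision at t=9/2: particles 1 and 2 swap velocities; positions: p0=-15 p1=0 p2=0 p3=1; velocities now: v0=-4 v1=-4 v2=0 v3=-2
Collision at t=5: particles 2 and 3 swap velocities; positions: p0=-17 p1=-2 p2=0 p3=0; velocities now: v0=-4 v1=-4 v2=-2 v3=0

Answer: 0,1 2,3 1,2 2,3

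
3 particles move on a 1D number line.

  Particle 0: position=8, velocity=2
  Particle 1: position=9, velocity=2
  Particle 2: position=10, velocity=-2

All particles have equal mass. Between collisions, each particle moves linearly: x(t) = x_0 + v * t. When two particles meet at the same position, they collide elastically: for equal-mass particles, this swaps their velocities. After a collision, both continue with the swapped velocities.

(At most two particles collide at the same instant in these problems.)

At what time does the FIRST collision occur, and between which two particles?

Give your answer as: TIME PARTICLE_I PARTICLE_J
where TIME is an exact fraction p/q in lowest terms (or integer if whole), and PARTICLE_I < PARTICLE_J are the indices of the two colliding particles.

Answer: 1/4 1 2

Derivation:
Pair (0,1): pos 8,9 vel 2,2 -> not approaching (rel speed 0 <= 0)
Pair (1,2): pos 9,10 vel 2,-2 -> gap=1, closing at 4/unit, collide at t=1/4
Earliest collision: t=1/4 between 1 and 2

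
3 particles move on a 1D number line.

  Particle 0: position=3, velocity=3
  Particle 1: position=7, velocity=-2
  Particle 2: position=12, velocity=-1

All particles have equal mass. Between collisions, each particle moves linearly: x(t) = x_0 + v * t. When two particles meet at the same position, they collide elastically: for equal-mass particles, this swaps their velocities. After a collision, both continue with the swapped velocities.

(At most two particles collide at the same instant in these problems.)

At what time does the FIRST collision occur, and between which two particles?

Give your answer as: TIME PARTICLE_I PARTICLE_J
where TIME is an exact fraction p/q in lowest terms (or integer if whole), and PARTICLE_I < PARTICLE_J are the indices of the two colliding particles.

Pair (0,1): pos 3,7 vel 3,-2 -> gap=4, closing at 5/unit, collide at t=4/5
Pair (1,2): pos 7,12 vel -2,-1 -> not approaching (rel speed -1 <= 0)
Earliest collision: t=4/5 between 0 and 1

Answer: 4/5 0 1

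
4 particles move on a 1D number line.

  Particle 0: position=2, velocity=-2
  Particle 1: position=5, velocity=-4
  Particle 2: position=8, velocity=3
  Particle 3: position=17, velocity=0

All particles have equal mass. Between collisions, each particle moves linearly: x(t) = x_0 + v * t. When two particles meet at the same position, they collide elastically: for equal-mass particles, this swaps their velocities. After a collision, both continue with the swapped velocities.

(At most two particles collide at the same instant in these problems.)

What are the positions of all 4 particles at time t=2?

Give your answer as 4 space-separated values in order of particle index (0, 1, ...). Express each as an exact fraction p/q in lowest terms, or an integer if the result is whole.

Answer: -3 -2 14 17

Derivation:
Collision at t=3/2: particles 0 and 1 swap velocities; positions: p0=-1 p1=-1 p2=25/2 p3=17; velocities now: v0=-4 v1=-2 v2=3 v3=0
Advance to t=2 (no further collisions before then); velocities: v0=-4 v1=-2 v2=3 v3=0; positions = -3 -2 14 17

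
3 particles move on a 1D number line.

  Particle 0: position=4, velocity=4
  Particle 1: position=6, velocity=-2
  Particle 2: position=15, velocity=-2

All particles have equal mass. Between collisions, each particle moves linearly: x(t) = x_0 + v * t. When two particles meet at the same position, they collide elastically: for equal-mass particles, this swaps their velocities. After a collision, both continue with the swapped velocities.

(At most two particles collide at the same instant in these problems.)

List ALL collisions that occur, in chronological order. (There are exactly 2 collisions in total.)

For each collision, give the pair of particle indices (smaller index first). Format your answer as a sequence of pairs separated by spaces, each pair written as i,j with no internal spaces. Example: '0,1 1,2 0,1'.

Answer: 0,1 1,2

Derivation:
Collision at t=1/3: particles 0 and 1 swap velocities; positions: p0=16/3 p1=16/3 p2=43/3; velocities now: v0=-2 v1=4 v2=-2
Collision at t=11/6: particles 1 and 2 swap velocities; positions: p0=7/3 p1=34/3 p2=34/3; velocities now: v0=-2 v1=-2 v2=4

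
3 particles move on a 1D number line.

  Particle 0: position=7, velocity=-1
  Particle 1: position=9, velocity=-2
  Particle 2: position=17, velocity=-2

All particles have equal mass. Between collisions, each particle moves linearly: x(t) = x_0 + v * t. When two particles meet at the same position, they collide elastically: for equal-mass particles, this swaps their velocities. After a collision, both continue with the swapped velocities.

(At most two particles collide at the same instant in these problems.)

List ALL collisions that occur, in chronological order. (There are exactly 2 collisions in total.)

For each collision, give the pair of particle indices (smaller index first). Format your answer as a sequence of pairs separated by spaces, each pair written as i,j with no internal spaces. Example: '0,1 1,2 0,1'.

Collision at t=2: particles 0 and 1 swap velocities; positions: p0=5 p1=5 p2=13; velocities now: v0=-2 v1=-1 v2=-2
Collision at t=10: particles 1 and 2 swap velocities; positions: p0=-11 p1=-3 p2=-3; velocities now: v0=-2 v1=-2 v2=-1

Answer: 0,1 1,2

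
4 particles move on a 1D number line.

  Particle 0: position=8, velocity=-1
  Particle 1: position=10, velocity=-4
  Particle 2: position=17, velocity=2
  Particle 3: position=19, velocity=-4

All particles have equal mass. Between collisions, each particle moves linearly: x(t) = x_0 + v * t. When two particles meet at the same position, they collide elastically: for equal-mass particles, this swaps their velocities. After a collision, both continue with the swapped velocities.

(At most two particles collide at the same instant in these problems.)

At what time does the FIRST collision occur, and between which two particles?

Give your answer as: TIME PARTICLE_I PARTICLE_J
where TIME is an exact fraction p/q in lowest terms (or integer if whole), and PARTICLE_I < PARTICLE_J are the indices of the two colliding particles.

Answer: 1/3 2 3

Derivation:
Pair (0,1): pos 8,10 vel -1,-4 -> gap=2, closing at 3/unit, collide at t=2/3
Pair (1,2): pos 10,17 vel -4,2 -> not approaching (rel speed -6 <= 0)
Pair (2,3): pos 17,19 vel 2,-4 -> gap=2, closing at 6/unit, collide at t=1/3
Earliest collision: t=1/3 between 2 and 3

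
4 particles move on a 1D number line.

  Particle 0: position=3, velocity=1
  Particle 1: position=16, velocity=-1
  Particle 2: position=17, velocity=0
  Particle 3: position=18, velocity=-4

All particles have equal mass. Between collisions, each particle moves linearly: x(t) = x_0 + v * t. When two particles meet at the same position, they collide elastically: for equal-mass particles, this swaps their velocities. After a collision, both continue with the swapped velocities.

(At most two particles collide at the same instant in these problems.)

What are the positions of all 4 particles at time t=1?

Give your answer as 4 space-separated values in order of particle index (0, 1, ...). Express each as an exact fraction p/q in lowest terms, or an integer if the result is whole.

Answer: 4 14 15 17

Derivation:
Collision at t=1/4: particles 2 and 3 swap velocities; positions: p0=13/4 p1=63/4 p2=17 p3=17; velocities now: v0=1 v1=-1 v2=-4 v3=0
Collision at t=2/3: particles 1 and 2 swap velocities; positions: p0=11/3 p1=46/3 p2=46/3 p3=17; velocities now: v0=1 v1=-4 v2=-1 v3=0
Advance to t=1 (no further collisions before then); velocities: v0=1 v1=-4 v2=-1 v3=0; positions = 4 14 15 17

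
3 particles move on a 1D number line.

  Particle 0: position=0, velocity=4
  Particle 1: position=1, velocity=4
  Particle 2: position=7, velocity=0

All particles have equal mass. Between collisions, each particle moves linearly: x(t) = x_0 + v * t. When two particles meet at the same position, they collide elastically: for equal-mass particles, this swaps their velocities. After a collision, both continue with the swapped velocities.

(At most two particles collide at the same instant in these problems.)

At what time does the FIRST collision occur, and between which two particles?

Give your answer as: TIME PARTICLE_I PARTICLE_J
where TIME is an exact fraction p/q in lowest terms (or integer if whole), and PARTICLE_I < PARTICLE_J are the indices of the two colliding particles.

Answer: 3/2 1 2

Derivation:
Pair (0,1): pos 0,1 vel 4,4 -> not approaching (rel speed 0 <= 0)
Pair (1,2): pos 1,7 vel 4,0 -> gap=6, closing at 4/unit, collide at t=3/2
Earliest collision: t=3/2 between 1 and 2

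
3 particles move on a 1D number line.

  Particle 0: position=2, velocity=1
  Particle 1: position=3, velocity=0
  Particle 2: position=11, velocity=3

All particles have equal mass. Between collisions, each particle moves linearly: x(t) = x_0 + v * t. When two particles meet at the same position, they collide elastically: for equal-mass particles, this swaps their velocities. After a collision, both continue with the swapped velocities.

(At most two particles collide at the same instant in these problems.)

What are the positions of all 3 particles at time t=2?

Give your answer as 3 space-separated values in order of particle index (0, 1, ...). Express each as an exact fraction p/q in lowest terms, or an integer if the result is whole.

Collision at t=1: particles 0 and 1 swap velocities; positions: p0=3 p1=3 p2=14; velocities now: v0=0 v1=1 v2=3
Advance to t=2 (no further collisions before then); velocities: v0=0 v1=1 v2=3; positions = 3 4 17

Answer: 3 4 17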